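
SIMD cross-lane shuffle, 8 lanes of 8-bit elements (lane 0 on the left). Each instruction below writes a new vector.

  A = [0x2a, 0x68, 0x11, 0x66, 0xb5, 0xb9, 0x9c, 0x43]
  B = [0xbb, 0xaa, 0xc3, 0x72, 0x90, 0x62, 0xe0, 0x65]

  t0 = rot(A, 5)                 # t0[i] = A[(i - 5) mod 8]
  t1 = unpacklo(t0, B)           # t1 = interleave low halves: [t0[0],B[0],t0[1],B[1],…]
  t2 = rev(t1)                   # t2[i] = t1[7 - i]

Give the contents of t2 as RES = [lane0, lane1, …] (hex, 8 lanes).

RES = [ 0x72  0x9c  0xc3  0xb9  0xaa  0xb5  0xbb  0x66 ]

  t0: 66 b5 b9 9c 43 2a 68 11
  t1: 66 bb b5 aa b9 c3 9c 72
  t2: 72 9c c3 b9 aa b5 bb 66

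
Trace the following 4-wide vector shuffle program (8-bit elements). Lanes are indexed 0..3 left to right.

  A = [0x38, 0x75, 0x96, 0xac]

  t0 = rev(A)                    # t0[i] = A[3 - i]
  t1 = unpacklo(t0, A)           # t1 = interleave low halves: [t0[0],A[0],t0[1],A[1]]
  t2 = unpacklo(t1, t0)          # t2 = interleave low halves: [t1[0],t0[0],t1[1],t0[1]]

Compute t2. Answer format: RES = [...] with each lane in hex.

→ t0 |ac|96|75|38|
→ t1 |ac|38|96|75|
→ t2 |ac|ac|38|96|

RES = [0xac, 0xac, 0x38, 0x96]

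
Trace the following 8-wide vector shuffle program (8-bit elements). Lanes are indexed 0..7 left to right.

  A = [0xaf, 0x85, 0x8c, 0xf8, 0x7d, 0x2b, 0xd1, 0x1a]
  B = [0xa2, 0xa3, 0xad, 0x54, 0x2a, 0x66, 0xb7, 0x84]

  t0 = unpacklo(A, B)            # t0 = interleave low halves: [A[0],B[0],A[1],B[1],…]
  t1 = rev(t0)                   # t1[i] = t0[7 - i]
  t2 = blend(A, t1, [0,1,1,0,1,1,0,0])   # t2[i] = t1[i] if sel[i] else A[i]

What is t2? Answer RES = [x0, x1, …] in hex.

  t0: af a2 85 a3 8c ad f8 54
  t1: 54 f8 ad 8c a3 85 a2 af
  t2: af f8 ad f8 a3 85 d1 1a

RES = [ 0xaf  0xf8  0xad  0xf8  0xa3  0x85  0xd1  0x1a ]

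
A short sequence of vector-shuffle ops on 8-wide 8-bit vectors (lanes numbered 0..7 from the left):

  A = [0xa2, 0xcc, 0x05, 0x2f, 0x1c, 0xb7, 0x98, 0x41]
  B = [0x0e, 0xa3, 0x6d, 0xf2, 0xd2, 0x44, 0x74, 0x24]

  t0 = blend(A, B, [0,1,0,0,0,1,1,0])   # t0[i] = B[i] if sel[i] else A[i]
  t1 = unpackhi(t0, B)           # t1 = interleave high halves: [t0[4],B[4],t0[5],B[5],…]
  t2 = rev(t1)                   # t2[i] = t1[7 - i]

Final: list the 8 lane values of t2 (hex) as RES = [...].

→ t0 |a2|a3|05|2f|1c|44|74|41|
→ t1 |1c|d2|44|44|74|74|41|24|
→ t2 |24|41|74|74|44|44|d2|1c|

RES = [0x24, 0x41, 0x74, 0x74, 0x44, 0x44, 0xd2, 0x1c]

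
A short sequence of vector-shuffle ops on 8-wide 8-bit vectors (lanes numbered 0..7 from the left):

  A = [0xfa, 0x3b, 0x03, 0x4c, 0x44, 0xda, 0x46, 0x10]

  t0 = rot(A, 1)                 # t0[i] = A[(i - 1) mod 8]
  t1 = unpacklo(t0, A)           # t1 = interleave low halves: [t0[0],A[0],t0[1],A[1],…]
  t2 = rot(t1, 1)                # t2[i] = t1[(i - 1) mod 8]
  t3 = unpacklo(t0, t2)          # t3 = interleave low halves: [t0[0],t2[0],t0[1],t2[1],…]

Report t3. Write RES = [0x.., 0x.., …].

RES = [0x10, 0x4c, 0xfa, 0x10, 0x3b, 0xfa, 0x03, 0xfa]

  t0: 10 fa 3b 03 4c 44 da 46
  t1: 10 fa fa 3b 3b 03 03 4c
  t2: 4c 10 fa fa 3b 3b 03 03
  t3: 10 4c fa 10 3b fa 03 fa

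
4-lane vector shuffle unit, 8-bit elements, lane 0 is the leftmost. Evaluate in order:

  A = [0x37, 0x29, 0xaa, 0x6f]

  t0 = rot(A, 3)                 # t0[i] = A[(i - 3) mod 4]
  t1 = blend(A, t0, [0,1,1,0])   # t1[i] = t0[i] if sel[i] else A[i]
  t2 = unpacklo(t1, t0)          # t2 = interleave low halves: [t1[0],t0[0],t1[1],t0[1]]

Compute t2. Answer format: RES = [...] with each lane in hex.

  t0: 29 aa 6f 37
  t1: 37 aa 6f 6f
  t2: 37 29 aa aa

RES = [ 0x37  0x29  0xaa  0xaa ]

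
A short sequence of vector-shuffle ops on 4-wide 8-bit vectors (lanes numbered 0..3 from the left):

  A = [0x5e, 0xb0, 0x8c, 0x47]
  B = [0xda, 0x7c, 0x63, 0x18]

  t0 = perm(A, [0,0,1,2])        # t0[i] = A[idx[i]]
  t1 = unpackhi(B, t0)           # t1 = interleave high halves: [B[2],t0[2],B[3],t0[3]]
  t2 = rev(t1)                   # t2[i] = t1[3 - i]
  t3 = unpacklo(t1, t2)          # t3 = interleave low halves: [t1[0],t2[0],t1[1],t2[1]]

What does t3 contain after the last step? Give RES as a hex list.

t0 = [0x5e, 0x5e, 0xb0, 0x8c]
t1 = [0x63, 0xb0, 0x18, 0x8c]
t2 = [0x8c, 0x18, 0xb0, 0x63]
t3 = [0x63, 0x8c, 0xb0, 0x18]

RES = [0x63, 0x8c, 0xb0, 0x18]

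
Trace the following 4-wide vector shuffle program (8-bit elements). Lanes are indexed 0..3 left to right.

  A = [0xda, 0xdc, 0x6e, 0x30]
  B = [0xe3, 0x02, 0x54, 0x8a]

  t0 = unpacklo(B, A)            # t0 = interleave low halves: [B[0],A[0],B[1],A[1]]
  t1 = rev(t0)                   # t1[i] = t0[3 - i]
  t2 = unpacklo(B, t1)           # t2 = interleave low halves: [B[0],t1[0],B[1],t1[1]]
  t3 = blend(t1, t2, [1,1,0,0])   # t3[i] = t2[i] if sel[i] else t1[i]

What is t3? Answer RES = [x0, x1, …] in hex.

RES = [0xe3, 0xdc, 0xda, 0xe3]

t0 = [0xe3, 0xda, 0x02, 0xdc]
t1 = [0xdc, 0x02, 0xda, 0xe3]
t2 = [0xe3, 0xdc, 0x02, 0x02]
t3 = [0xe3, 0xdc, 0xda, 0xe3]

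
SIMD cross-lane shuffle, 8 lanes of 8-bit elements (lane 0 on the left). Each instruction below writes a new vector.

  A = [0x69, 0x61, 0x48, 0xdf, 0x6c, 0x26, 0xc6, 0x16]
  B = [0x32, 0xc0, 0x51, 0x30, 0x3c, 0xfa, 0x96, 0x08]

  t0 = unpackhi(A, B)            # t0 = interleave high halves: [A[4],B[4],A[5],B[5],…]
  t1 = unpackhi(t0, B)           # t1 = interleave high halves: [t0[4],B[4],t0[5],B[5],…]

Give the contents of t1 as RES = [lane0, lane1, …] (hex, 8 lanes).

RES = [0xc6, 0x3c, 0x96, 0xfa, 0x16, 0x96, 0x08, 0x08]

→ t0 |6c|3c|26|fa|c6|96|16|08|
→ t1 |c6|3c|96|fa|16|96|08|08|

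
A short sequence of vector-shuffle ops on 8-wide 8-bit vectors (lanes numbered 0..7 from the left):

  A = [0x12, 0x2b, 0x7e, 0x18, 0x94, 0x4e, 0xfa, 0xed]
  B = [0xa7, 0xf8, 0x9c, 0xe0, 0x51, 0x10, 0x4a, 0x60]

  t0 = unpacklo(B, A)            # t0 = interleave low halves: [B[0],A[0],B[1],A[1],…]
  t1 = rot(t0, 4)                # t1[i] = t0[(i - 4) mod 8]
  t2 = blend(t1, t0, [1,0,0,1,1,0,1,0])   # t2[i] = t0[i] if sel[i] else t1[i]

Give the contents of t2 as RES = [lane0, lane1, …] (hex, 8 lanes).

t0 = [0xa7, 0x12, 0xf8, 0x2b, 0x9c, 0x7e, 0xe0, 0x18]
t1 = [0x9c, 0x7e, 0xe0, 0x18, 0xa7, 0x12, 0xf8, 0x2b]
t2 = [0xa7, 0x7e, 0xe0, 0x2b, 0x9c, 0x12, 0xe0, 0x2b]

RES = [ 0xa7  0x7e  0xe0  0x2b  0x9c  0x12  0xe0  0x2b ]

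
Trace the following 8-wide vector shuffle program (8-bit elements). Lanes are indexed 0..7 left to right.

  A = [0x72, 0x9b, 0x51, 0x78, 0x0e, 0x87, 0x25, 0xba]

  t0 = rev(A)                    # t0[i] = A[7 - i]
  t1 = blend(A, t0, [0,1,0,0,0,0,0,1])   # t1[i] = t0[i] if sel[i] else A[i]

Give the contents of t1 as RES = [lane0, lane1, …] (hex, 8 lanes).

RES = [ 0x72  0x25  0x51  0x78  0x0e  0x87  0x25  0x72 ]

t0 = [0xba, 0x25, 0x87, 0x0e, 0x78, 0x51, 0x9b, 0x72]
t1 = [0x72, 0x25, 0x51, 0x78, 0x0e, 0x87, 0x25, 0x72]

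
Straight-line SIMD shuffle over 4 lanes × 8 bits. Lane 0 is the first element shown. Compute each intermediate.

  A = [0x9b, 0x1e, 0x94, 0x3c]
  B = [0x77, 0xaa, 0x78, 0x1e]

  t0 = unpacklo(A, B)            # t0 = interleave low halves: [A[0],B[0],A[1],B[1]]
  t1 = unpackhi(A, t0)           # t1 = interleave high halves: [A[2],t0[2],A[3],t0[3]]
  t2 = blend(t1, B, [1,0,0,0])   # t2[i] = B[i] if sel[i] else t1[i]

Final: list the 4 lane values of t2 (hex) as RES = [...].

t0 = [0x9b, 0x77, 0x1e, 0xaa]
t1 = [0x94, 0x1e, 0x3c, 0xaa]
t2 = [0x77, 0x1e, 0x3c, 0xaa]

RES = [ 0x77  0x1e  0x3c  0xaa ]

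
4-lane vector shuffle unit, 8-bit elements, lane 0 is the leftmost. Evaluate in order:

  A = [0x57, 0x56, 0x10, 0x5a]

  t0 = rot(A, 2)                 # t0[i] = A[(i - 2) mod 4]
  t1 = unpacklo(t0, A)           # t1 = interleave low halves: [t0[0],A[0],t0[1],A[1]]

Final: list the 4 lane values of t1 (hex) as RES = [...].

  t0: 10 5a 57 56
  t1: 10 57 5a 56

RES = [ 0x10  0x57  0x5a  0x56 ]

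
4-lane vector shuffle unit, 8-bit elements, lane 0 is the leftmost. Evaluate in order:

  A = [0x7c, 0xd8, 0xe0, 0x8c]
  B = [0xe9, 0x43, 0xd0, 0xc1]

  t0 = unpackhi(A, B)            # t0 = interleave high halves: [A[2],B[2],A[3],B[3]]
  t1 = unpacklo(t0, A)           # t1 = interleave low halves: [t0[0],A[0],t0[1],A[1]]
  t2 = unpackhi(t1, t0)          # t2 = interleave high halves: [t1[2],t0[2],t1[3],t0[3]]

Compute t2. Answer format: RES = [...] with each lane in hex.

RES = [0xd0, 0x8c, 0xd8, 0xc1]

  t0: e0 d0 8c c1
  t1: e0 7c d0 d8
  t2: d0 8c d8 c1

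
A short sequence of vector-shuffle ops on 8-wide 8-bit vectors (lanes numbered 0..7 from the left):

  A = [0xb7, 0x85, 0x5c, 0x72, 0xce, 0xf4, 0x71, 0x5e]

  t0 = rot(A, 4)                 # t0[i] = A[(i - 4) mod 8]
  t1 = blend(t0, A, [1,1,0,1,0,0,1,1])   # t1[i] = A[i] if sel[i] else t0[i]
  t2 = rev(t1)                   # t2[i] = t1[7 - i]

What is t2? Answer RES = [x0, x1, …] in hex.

RES = [0x5e, 0x71, 0x85, 0xb7, 0x72, 0x71, 0x85, 0xb7]

→ t0 |ce|f4|71|5e|b7|85|5c|72|
→ t1 |b7|85|71|72|b7|85|71|5e|
→ t2 |5e|71|85|b7|72|71|85|b7|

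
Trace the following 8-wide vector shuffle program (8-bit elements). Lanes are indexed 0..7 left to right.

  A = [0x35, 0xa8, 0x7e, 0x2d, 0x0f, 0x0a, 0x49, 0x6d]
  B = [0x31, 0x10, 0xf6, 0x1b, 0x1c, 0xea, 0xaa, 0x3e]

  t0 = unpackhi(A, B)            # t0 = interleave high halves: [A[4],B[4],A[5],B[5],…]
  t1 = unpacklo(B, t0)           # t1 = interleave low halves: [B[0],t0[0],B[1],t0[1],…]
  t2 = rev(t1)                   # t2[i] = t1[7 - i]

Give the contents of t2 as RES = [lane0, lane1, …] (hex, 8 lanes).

RES = [0xea, 0x1b, 0x0a, 0xf6, 0x1c, 0x10, 0x0f, 0x31]

  t0: 0f 1c 0a ea 49 aa 6d 3e
  t1: 31 0f 10 1c f6 0a 1b ea
  t2: ea 1b 0a f6 1c 10 0f 31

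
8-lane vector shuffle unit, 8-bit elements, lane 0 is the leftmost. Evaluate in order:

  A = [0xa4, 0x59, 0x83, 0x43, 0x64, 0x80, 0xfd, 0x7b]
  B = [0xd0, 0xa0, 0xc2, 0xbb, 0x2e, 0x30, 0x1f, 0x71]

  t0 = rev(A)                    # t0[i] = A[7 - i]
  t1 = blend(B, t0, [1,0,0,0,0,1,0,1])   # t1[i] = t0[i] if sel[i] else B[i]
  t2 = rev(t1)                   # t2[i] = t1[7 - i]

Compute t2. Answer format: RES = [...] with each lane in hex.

  t0: 7b fd 80 64 43 83 59 a4
  t1: 7b a0 c2 bb 2e 83 1f a4
  t2: a4 1f 83 2e bb c2 a0 7b

RES = [0xa4, 0x1f, 0x83, 0x2e, 0xbb, 0xc2, 0xa0, 0x7b]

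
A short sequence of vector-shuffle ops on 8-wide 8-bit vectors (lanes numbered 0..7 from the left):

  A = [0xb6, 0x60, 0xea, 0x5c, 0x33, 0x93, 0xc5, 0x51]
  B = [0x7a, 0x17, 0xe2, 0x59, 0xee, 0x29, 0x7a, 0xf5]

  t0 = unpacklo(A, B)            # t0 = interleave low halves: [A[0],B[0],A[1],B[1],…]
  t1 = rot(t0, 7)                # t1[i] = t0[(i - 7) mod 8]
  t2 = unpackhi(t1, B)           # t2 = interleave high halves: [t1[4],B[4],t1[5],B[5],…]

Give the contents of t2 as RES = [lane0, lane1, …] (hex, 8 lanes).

t0 = [0xb6, 0x7a, 0x60, 0x17, 0xea, 0xe2, 0x5c, 0x59]
t1 = [0x7a, 0x60, 0x17, 0xea, 0xe2, 0x5c, 0x59, 0xb6]
t2 = [0xe2, 0xee, 0x5c, 0x29, 0x59, 0x7a, 0xb6, 0xf5]

RES = [0xe2, 0xee, 0x5c, 0x29, 0x59, 0x7a, 0xb6, 0xf5]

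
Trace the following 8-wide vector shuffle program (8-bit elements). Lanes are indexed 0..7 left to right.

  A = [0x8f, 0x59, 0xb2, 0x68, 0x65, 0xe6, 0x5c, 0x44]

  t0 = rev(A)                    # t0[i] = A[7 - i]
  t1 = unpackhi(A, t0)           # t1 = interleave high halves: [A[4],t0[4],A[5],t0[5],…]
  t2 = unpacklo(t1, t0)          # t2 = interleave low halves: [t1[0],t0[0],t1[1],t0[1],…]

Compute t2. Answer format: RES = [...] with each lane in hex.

  t0: 44 5c e6 65 68 b2 59 8f
  t1: 65 68 e6 b2 5c 59 44 8f
  t2: 65 44 68 5c e6 e6 b2 65

RES = [ 0x65  0x44  0x68  0x5c  0xe6  0xe6  0xb2  0x65 ]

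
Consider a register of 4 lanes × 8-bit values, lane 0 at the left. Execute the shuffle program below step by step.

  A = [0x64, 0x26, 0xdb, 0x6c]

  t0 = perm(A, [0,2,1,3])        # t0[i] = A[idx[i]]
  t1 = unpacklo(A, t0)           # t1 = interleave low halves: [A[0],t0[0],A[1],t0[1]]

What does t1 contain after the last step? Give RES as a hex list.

RES = [0x64, 0x64, 0x26, 0xdb]

  t0: 64 db 26 6c
  t1: 64 64 26 db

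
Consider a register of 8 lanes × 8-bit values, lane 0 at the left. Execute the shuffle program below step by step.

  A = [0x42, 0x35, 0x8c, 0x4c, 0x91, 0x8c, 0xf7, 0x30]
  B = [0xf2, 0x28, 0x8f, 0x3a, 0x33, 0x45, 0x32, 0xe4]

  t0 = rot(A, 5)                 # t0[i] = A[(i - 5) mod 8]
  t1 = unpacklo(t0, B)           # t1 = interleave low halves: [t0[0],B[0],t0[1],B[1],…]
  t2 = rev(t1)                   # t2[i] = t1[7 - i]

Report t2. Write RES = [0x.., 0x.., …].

RES = [0x3a, 0xf7, 0x8f, 0x8c, 0x28, 0x91, 0xf2, 0x4c]

→ t0 |4c|91|8c|f7|30|42|35|8c|
→ t1 |4c|f2|91|28|8c|8f|f7|3a|
→ t2 |3a|f7|8f|8c|28|91|f2|4c|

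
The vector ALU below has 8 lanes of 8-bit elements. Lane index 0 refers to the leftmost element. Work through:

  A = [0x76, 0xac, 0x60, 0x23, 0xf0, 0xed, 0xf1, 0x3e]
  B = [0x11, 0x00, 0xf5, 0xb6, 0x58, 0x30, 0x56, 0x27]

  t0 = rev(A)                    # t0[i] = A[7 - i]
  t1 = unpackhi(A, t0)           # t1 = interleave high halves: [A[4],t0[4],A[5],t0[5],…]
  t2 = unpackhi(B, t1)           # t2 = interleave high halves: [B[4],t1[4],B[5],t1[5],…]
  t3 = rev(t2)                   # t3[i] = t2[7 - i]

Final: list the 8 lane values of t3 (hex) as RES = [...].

RES = [0x76, 0x27, 0x3e, 0x56, 0xac, 0x30, 0xf1, 0x58]

→ t0 |3e|f1|ed|f0|23|60|ac|76|
→ t1 |f0|23|ed|60|f1|ac|3e|76|
→ t2 |58|f1|30|ac|56|3e|27|76|
→ t3 |76|27|3e|56|ac|30|f1|58|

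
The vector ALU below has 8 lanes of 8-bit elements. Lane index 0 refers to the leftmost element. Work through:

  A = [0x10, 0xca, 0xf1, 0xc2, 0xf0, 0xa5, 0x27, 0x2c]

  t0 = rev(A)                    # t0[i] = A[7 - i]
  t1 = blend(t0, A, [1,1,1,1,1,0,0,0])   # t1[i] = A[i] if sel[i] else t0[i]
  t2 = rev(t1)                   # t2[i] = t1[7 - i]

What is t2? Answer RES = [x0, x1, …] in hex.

RES = [0x10, 0xca, 0xf1, 0xf0, 0xc2, 0xf1, 0xca, 0x10]

  t0: 2c 27 a5 f0 c2 f1 ca 10
  t1: 10 ca f1 c2 f0 f1 ca 10
  t2: 10 ca f1 f0 c2 f1 ca 10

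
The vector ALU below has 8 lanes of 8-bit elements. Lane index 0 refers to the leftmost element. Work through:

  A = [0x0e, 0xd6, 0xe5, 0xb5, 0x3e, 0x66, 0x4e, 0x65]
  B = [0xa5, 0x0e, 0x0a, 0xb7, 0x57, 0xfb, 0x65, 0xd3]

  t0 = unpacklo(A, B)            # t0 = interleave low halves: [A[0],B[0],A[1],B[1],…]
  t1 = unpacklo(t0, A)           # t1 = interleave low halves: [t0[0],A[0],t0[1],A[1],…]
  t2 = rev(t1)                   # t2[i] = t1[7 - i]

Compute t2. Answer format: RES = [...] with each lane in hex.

RES = [0xb5, 0x0e, 0xe5, 0xd6, 0xd6, 0xa5, 0x0e, 0x0e]

  t0: 0e a5 d6 0e e5 0a b5 b7
  t1: 0e 0e a5 d6 d6 e5 0e b5
  t2: b5 0e e5 d6 d6 a5 0e 0e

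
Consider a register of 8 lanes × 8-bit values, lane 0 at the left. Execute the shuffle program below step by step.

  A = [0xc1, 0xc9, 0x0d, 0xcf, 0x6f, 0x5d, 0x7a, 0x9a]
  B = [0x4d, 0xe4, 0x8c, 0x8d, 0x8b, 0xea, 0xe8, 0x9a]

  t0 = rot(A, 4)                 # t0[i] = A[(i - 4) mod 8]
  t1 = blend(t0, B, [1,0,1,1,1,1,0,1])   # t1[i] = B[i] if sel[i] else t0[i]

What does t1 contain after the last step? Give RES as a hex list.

t0 = [0x6f, 0x5d, 0x7a, 0x9a, 0xc1, 0xc9, 0x0d, 0xcf]
t1 = [0x4d, 0x5d, 0x8c, 0x8d, 0x8b, 0xea, 0x0d, 0x9a]

RES = [0x4d, 0x5d, 0x8c, 0x8d, 0x8b, 0xea, 0x0d, 0x9a]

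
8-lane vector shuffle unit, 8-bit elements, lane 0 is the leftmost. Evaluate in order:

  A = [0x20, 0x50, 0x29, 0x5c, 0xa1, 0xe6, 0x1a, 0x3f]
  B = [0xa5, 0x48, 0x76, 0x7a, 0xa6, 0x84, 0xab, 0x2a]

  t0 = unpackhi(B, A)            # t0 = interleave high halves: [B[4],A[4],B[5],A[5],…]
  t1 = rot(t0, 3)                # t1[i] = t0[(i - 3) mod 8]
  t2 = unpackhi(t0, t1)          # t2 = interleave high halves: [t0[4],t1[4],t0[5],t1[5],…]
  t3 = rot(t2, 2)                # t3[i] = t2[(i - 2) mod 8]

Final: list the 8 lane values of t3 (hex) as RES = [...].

t0 = [0xa6, 0xa1, 0x84, 0xe6, 0xab, 0x1a, 0x2a, 0x3f]
t1 = [0x1a, 0x2a, 0x3f, 0xa6, 0xa1, 0x84, 0xe6, 0xab]
t2 = [0xab, 0xa1, 0x1a, 0x84, 0x2a, 0xe6, 0x3f, 0xab]
t3 = [0x3f, 0xab, 0xab, 0xa1, 0x1a, 0x84, 0x2a, 0xe6]

RES = [ 0x3f  0xab  0xab  0xa1  0x1a  0x84  0x2a  0xe6 ]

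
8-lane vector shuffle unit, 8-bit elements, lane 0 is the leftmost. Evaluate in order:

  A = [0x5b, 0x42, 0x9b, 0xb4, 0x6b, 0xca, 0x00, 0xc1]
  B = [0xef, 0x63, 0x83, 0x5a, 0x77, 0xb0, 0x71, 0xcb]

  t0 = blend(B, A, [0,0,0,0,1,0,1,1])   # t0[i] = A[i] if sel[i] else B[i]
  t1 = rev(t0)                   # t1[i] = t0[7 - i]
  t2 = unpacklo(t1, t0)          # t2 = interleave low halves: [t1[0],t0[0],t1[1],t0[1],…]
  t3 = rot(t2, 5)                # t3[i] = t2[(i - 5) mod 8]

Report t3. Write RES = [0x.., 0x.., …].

RES = [ 0x63  0xb0  0x83  0x6b  0x5a  0xc1  0xef  0x00 ]

  t0: ef 63 83 5a 6b b0 00 c1
  t1: c1 00 b0 6b 5a 83 63 ef
  t2: c1 ef 00 63 b0 83 6b 5a
  t3: 63 b0 83 6b 5a c1 ef 00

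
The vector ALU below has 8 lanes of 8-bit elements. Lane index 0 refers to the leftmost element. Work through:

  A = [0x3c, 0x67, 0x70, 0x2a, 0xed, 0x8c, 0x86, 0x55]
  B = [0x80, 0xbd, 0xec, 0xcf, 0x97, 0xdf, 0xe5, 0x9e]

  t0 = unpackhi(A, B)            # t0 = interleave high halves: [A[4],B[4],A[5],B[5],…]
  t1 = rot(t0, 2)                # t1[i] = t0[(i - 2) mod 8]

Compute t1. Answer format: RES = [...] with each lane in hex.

RES = [ 0x55  0x9e  0xed  0x97  0x8c  0xdf  0x86  0xe5 ]

→ t0 |ed|97|8c|df|86|e5|55|9e|
→ t1 |55|9e|ed|97|8c|df|86|e5|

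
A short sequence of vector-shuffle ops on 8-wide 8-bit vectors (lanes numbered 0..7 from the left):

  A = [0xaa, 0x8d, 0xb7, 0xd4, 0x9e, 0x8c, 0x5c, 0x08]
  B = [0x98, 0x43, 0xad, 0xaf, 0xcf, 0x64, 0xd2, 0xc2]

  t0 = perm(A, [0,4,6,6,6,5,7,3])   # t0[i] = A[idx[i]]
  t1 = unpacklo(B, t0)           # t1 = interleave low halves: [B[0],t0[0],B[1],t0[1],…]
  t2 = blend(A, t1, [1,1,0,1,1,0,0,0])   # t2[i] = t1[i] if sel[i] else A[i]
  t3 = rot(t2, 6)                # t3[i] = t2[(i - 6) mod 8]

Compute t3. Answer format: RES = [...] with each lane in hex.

RES = [0xb7, 0x9e, 0xad, 0x8c, 0x5c, 0x08, 0x98, 0xaa]

t0 = [0xaa, 0x9e, 0x5c, 0x5c, 0x5c, 0x8c, 0x08, 0xd4]
t1 = [0x98, 0xaa, 0x43, 0x9e, 0xad, 0x5c, 0xaf, 0x5c]
t2 = [0x98, 0xaa, 0xb7, 0x9e, 0xad, 0x8c, 0x5c, 0x08]
t3 = [0xb7, 0x9e, 0xad, 0x8c, 0x5c, 0x08, 0x98, 0xaa]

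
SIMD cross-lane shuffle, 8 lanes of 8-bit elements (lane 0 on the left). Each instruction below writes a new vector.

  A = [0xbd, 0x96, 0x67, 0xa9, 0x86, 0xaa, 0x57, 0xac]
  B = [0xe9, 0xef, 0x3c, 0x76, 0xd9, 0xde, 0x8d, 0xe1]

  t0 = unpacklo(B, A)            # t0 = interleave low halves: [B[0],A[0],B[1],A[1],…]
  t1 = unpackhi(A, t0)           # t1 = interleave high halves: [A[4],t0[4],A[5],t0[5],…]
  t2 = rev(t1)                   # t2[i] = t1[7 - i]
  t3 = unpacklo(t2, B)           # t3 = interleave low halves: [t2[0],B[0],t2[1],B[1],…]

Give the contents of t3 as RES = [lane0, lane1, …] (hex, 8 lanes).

→ t0 |e9|bd|ef|96|3c|67|76|a9|
→ t1 |86|3c|aa|67|57|76|ac|a9|
→ t2 |a9|ac|76|57|67|aa|3c|86|
→ t3 |a9|e9|ac|ef|76|3c|57|76|

RES = [0xa9, 0xe9, 0xac, 0xef, 0x76, 0x3c, 0x57, 0x76]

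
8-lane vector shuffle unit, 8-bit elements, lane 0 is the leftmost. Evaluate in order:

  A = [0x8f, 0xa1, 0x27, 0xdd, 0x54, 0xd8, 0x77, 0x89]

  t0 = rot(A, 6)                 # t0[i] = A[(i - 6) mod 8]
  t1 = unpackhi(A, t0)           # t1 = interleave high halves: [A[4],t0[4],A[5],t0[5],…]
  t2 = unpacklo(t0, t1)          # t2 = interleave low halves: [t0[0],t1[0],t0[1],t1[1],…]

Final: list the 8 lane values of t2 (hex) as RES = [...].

  t0: 27 dd 54 d8 77 89 8f a1
  t1: 54 77 d8 89 77 8f 89 a1
  t2: 27 54 dd 77 54 d8 d8 89

RES = [ 0x27  0x54  0xdd  0x77  0x54  0xd8  0xd8  0x89 ]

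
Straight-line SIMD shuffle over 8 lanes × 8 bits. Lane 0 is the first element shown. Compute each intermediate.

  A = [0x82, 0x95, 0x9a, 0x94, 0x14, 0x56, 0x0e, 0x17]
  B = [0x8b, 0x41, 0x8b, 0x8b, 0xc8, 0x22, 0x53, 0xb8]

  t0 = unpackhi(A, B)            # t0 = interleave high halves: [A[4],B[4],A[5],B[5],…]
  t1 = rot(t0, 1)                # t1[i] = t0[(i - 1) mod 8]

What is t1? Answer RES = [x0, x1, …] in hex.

RES = [0xb8, 0x14, 0xc8, 0x56, 0x22, 0x0e, 0x53, 0x17]

→ t0 |14|c8|56|22|0e|53|17|b8|
→ t1 |b8|14|c8|56|22|0e|53|17|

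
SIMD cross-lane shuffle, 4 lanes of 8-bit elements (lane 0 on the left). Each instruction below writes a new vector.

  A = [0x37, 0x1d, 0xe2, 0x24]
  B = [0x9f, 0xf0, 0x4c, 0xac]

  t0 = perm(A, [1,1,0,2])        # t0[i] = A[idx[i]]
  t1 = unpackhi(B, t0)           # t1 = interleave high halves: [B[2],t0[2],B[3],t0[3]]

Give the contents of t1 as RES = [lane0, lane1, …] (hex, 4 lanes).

  t0: 1d 1d 37 e2
  t1: 4c 37 ac e2

RES = [0x4c, 0x37, 0xac, 0xe2]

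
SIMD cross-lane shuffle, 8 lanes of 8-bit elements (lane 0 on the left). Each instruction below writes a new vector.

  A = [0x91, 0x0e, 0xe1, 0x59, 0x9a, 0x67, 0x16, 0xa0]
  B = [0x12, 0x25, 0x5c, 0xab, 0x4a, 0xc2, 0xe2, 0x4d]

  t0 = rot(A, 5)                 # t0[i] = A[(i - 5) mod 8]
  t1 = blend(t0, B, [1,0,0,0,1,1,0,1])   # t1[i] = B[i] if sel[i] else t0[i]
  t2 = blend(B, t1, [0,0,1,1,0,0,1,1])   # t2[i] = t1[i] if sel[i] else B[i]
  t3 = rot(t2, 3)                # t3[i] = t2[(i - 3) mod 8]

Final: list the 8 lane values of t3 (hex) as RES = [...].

RES = [0xc2, 0x0e, 0x4d, 0x12, 0x25, 0x67, 0x16, 0x4a]

t0 = [0x59, 0x9a, 0x67, 0x16, 0xa0, 0x91, 0x0e, 0xe1]
t1 = [0x12, 0x9a, 0x67, 0x16, 0x4a, 0xc2, 0x0e, 0x4d]
t2 = [0x12, 0x25, 0x67, 0x16, 0x4a, 0xc2, 0x0e, 0x4d]
t3 = [0xc2, 0x0e, 0x4d, 0x12, 0x25, 0x67, 0x16, 0x4a]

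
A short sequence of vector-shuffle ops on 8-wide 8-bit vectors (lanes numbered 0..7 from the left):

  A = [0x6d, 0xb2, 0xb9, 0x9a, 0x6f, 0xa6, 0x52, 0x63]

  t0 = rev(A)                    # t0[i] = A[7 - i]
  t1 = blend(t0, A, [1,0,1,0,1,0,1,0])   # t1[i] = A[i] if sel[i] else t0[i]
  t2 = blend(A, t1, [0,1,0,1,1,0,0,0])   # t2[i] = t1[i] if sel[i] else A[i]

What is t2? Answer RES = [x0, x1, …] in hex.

RES = [ 0x6d  0x52  0xb9  0x6f  0x6f  0xa6  0x52  0x63 ]

  t0: 63 52 a6 6f 9a b9 b2 6d
  t1: 6d 52 b9 6f 6f b9 52 6d
  t2: 6d 52 b9 6f 6f a6 52 63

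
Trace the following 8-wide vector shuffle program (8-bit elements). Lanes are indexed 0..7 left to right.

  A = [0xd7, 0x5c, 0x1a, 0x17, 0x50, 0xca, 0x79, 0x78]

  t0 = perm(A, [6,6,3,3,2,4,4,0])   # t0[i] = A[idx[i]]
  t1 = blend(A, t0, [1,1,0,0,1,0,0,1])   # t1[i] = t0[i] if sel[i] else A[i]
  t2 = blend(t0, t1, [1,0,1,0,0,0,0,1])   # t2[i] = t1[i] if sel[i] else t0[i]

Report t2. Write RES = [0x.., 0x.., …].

t0 = [0x79, 0x79, 0x17, 0x17, 0x1a, 0x50, 0x50, 0xd7]
t1 = [0x79, 0x79, 0x1a, 0x17, 0x1a, 0xca, 0x79, 0xd7]
t2 = [0x79, 0x79, 0x1a, 0x17, 0x1a, 0x50, 0x50, 0xd7]

RES = [0x79, 0x79, 0x1a, 0x17, 0x1a, 0x50, 0x50, 0xd7]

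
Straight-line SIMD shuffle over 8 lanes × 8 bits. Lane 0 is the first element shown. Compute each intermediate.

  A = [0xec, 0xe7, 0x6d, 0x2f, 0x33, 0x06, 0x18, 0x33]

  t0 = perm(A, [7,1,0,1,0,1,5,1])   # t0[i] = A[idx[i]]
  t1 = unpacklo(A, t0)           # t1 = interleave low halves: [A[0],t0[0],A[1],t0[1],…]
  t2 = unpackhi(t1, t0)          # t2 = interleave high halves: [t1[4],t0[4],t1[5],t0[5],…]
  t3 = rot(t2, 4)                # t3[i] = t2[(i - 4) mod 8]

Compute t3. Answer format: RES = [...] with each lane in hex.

RES = [ 0x2f  0x06  0xe7  0xe7  0x6d  0xec  0xec  0xe7 ]

t0 = [0x33, 0xe7, 0xec, 0xe7, 0xec, 0xe7, 0x06, 0xe7]
t1 = [0xec, 0x33, 0xe7, 0xe7, 0x6d, 0xec, 0x2f, 0xe7]
t2 = [0x6d, 0xec, 0xec, 0xe7, 0x2f, 0x06, 0xe7, 0xe7]
t3 = [0x2f, 0x06, 0xe7, 0xe7, 0x6d, 0xec, 0xec, 0xe7]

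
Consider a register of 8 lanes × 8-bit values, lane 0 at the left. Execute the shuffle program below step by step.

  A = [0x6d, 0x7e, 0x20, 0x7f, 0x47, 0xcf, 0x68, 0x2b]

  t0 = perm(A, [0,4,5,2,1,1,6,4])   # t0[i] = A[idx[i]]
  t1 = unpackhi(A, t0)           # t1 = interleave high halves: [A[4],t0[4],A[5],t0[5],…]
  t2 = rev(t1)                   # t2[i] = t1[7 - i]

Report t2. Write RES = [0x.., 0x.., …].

→ t0 |6d|47|cf|20|7e|7e|68|47|
→ t1 |47|7e|cf|7e|68|68|2b|47|
→ t2 |47|2b|68|68|7e|cf|7e|47|

RES = [0x47, 0x2b, 0x68, 0x68, 0x7e, 0xcf, 0x7e, 0x47]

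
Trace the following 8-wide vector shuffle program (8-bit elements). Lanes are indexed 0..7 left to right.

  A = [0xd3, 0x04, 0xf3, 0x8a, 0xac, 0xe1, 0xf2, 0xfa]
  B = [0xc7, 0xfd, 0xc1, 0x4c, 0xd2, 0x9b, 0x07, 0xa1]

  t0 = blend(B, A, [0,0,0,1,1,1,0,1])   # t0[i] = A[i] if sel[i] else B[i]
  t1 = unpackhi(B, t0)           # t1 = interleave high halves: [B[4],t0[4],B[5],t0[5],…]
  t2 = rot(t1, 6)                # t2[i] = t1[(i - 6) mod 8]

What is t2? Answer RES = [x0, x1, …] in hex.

  t0: c7 fd c1 8a ac e1 07 fa
  t1: d2 ac 9b e1 07 07 a1 fa
  t2: 9b e1 07 07 a1 fa d2 ac

RES = [0x9b, 0xe1, 0x07, 0x07, 0xa1, 0xfa, 0xd2, 0xac]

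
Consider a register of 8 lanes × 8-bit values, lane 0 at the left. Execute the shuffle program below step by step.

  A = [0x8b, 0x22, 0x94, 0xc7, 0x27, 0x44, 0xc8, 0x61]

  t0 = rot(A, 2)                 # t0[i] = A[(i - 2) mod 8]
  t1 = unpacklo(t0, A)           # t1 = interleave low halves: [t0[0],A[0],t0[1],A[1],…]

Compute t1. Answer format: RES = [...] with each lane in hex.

t0 = [0xc8, 0x61, 0x8b, 0x22, 0x94, 0xc7, 0x27, 0x44]
t1 = [0xc8, 0x8b, 0x61, 0x22, 0x8b, 0x94, 0x22, 0xc7]

RES = [ 0xc8  0x8b  0x61  0x22  0x8b  0x94  0x22  0xc7 ]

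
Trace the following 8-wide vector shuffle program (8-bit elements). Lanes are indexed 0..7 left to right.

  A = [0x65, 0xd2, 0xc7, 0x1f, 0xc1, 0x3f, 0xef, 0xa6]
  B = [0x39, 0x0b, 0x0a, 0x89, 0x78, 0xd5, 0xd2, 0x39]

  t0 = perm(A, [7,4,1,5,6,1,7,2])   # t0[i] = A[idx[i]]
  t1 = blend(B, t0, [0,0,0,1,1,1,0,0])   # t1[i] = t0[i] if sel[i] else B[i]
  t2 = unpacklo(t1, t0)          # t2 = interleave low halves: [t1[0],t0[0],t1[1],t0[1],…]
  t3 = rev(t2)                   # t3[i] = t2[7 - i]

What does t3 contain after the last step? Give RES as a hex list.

RES = [ 0x3f  0x3f  0xd2  0x0a  0xc1  0x0b  0xa6  0x39 ]

→ t0 |a6|c1|d2|3f|ef|d2|a6|c7|
→ t1 |39|0b|0a|3f|ef|d2|d2|39|
→ t2 |39|a6|0b|c1|0a|d2|3f|3f|
→ t3 |3f|3f|d2|0a|c1|0b|a6|39|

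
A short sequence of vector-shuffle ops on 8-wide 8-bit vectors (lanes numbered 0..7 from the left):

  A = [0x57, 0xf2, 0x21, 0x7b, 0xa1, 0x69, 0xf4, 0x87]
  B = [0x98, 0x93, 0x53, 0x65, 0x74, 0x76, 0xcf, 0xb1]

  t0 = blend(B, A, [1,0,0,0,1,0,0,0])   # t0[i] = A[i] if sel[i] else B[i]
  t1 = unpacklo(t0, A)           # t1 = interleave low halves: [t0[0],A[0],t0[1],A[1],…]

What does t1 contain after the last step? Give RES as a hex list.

→ t0 |57|93|53|65|a1|76|cf|b1|
→ t1 |57|57|93|f2|53|21|65|7b|

RES = [0x57, 0x57, 0x93, 0xf2, 0x53, 0x21, 0x65, 0x7b]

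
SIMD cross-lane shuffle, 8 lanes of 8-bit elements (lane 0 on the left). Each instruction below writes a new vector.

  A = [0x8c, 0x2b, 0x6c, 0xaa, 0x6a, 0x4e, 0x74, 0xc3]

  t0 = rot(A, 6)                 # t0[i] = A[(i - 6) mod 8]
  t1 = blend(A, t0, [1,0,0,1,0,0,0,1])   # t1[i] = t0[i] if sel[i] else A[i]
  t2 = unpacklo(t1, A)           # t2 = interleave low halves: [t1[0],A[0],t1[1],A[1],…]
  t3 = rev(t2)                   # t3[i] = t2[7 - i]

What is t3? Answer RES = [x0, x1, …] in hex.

  t0: 6c aa 6a 4e 74 c3 8c 2b
  t1: 6c 2b 6c 4e 6a 4e 74 2b
  t2: 6c 8c 2b 2b 6c 6c 4e aa
  t3: aa 4e 6c 6c 2b 2b 8c 6c

RES = [ 0xaa  0x4e  0x6c  0x6c  0x2b  0x2b  0x8c  0x6c ]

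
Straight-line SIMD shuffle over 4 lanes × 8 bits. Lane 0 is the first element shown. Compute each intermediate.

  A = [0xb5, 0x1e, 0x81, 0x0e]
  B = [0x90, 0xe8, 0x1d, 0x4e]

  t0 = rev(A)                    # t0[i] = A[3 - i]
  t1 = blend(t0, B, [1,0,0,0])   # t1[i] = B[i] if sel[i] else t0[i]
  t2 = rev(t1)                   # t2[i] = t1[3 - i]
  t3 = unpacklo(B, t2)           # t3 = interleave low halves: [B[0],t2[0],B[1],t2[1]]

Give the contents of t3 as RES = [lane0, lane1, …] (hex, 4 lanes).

RES = [0x90, 0xb5, 0xe8, 0x1e]

→ t0 |0e|81|1e|b5|
→ t1 |90|81|1e|b5|
→ t2 |b5|1e|81|90|
→ t3 |90|b5|e8|1e|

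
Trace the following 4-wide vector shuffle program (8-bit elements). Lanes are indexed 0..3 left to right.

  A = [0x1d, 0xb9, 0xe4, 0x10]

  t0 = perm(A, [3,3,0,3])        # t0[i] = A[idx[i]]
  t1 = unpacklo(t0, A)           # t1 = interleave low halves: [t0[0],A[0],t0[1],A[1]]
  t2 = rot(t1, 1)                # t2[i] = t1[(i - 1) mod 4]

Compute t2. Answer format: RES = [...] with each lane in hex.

RES = [ 0xb9  0x10  0x1d  0x10 ]

  t0: 10 10 1d 10
  t1: 10 1d 10 b9
  t2: b9 10 1d 10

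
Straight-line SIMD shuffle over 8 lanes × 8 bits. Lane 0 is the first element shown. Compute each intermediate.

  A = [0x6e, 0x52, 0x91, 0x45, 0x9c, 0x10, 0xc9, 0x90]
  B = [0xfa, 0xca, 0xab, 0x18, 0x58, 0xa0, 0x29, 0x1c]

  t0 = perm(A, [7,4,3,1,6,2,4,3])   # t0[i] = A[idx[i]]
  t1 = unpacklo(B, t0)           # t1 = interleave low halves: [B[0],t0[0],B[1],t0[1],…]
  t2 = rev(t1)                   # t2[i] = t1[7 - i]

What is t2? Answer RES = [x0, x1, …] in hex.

→ t0 |90|9c|45|52|c9|91|9c|45|
→ t1 |fa|90|ca|9c|ab|45|18|52|
→ t2 |52|18|45|ab|9c|ca|90|fa|

RES = [ 0x52  0x18  0x45  0xab  0x9c  0xca  0x90  0xfa ]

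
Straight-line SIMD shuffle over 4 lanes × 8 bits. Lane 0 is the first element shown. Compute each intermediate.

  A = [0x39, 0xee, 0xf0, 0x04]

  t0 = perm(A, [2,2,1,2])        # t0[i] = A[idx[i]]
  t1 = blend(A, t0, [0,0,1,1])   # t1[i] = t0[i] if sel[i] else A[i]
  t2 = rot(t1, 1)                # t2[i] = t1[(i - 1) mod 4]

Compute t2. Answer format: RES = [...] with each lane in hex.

t0 = [0xf0, 0xf0, 0xee, 0xf0]
t1 = [0x39, 0xee, 0xee, 0xf0]
t2 = [0xf0, 0x39, 0xee, 0xee]

RES = [ 0xf0  0x39  0xee  0xee ]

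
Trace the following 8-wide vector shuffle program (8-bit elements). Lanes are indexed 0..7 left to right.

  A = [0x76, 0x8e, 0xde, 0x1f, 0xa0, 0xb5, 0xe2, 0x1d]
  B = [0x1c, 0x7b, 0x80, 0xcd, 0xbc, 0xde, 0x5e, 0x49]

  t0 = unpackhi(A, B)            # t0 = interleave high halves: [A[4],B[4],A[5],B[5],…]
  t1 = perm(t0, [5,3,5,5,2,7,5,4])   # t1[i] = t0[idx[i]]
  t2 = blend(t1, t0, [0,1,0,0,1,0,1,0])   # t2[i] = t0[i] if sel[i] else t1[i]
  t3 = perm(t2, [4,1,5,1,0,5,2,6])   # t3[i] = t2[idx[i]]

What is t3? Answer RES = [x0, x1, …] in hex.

t0 = [0xa0, 0xbc, 0xb5, 0xde, 0xe2, 0x5e, 0x1d, 0x49]
t1 = [0x5e, 0xde, 0x5e, 0x5e, 0xb5, 0x49, 0x5e, 0xe2]
t2 = [0x5e, 0xbc, 0x5e, 0x5e, 0xe2, 0x49, 0x1d, 0xe2]
t3 = [0xe2, 0xbc, 0x49, 0xbc, 0x5e, 0x49, 0x5e, 0x1d]

RES = [ 0xe2  0xbc  0x49  0xbc  0x5e  0x49  0x5e  0x1d ]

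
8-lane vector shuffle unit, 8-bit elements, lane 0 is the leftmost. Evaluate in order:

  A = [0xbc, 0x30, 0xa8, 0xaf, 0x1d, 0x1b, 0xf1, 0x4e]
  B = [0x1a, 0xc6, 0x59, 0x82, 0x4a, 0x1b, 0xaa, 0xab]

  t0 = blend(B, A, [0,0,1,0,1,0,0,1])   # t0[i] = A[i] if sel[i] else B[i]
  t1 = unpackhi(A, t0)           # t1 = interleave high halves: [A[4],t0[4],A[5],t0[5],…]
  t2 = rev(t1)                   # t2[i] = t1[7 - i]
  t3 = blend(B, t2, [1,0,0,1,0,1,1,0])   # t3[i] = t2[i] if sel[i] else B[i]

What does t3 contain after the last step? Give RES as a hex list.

RES = [0x4e, 0xc6, 0x59, 0xf1, 0x4a, 0x1b, 0x1d, 0xab]

→ t0 |1a|c6|a8|82|1d|1b|aa|4e|
→ t1 |1d|1d|1b|1b|f1|aa|4e|4e|
→ t2 |4e|4e|aa|f1|1b|1b|1d|1d|
→ t3 |4e|c6|59|f1|4a|1b|1d|ab|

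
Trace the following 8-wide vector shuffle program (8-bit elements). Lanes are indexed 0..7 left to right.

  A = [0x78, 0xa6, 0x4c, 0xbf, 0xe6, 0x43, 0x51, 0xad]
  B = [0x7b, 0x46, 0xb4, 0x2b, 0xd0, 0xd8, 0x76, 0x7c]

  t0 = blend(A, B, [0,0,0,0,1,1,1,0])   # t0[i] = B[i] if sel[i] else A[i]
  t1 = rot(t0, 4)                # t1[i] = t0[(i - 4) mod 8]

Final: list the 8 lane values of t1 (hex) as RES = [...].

RES = [ 0xd0  0xd8  0x76  0xad  0x78  0xa6  0x4c  0xbf ]

  t0: 78 a6 4c bf d0 d8 76 ad
  t1: d0 d8 76 ad 78 a6 4c bf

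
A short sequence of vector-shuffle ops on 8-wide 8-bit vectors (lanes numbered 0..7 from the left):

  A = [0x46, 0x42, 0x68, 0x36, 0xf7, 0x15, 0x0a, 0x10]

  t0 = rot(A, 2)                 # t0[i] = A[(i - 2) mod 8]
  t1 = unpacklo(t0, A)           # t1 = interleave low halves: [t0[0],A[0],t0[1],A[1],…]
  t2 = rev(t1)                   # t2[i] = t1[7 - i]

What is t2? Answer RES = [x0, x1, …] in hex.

RES = [ 0x36  0x42  0x68  0x46  0x42  0x10  0x46  0x0a ]

→ t0 |0a|10|46|42|68|36|f7|15|
→ t1 |0a|46|10|42|46|68|42|36|
→ t2 |36|42|68|46|42|10|46|0a|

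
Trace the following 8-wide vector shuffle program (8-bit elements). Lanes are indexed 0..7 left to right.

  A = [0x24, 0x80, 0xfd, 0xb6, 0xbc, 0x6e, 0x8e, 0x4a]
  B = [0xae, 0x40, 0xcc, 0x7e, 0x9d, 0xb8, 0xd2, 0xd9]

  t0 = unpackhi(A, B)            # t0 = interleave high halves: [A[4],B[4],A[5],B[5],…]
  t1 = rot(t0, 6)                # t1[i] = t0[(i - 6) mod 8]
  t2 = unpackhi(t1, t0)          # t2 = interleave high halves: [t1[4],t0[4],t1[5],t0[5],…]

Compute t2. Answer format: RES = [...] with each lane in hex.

→ t0 |bc|9d|6e|b8|8e|d2|4a|d9|
→ t1 |6e|b8|8e|d2|4a|d9|bc|9d|
→ t2 |4a|8e|d9|d2|bc|4a|9d|d9|

RES = [ 0x4a  0x8e  0xd9  0xd2  0xbc  0x4a  0x9d  0xd9 ]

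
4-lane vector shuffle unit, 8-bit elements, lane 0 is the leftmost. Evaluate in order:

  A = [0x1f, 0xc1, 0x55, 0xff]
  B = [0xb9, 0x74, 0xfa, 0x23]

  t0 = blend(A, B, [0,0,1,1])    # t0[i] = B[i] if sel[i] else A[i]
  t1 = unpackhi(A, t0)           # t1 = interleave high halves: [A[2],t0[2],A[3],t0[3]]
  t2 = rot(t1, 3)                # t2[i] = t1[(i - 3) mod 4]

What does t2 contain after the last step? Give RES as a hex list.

RES = [0xfa, 0xff, 0x23, 0x55]

  t0: 1f c1 fa 23
  t1: 55 fa ff 23
  t2: fa ff 23 55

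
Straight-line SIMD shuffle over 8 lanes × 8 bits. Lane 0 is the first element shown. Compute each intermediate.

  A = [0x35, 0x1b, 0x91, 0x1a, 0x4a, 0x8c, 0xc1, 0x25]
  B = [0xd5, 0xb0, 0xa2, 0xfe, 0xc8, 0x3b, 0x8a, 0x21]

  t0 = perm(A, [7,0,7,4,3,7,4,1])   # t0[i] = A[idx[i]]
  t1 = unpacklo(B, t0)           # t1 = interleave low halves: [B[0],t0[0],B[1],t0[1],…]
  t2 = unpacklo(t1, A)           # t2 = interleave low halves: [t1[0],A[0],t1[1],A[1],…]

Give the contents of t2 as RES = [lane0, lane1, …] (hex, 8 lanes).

RES = [ 0xd5  0x35  0x25  0x1b  0xb0  0x91  0x35  0x1a ]

t0 = [0x25, 0x35, 0x25, 0x4a, 0x1a, 0x25, 0x4a, 0x1b]
t1 = [0xd5, 0x25, 0xb0, 0x35, 0xa2, 0x25, 0xfe, 0x4a]
t2 = [0xd5, 0x35, 0x25, 0x1b, 0xb0, 0x91, 0x35, 0x1a]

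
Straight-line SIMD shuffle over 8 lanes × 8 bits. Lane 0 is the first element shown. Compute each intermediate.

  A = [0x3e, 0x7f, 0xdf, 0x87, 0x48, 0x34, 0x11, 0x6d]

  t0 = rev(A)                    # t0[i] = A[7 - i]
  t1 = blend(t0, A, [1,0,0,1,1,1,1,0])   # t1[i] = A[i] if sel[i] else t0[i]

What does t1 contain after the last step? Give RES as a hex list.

→ t0 |6d|11|34|48|87|df|7f|3e|
→ t1 |3e|11|34|87|48|34|11|3e|

RES = [0x3e, 0x11, 0x34, 0x87, 0x48, 0x34, 0x11, 0x3e]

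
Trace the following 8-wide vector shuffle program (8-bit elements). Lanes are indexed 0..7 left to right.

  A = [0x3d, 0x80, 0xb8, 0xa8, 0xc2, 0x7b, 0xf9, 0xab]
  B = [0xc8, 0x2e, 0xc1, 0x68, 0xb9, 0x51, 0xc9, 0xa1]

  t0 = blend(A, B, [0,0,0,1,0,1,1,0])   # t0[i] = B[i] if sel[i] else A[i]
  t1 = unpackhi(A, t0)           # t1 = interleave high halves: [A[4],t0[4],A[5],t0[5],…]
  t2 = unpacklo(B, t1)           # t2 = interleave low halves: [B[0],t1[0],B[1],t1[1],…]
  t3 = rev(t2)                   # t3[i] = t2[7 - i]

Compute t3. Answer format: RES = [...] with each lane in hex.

  t0: 3d 80 b8 68 c2 51 c9 ab
  t1: c2 c2 7b 51 f9 c9 ab ab
  t2: c8 c2 2e c2 c1 7b 68 51
  t3: 51 68 7b c1 c2 2e c2 c8

RES = [ 0x51  0x68  0x7b  0xc1  0xc2  0x2e  0xc2  0xc8 ]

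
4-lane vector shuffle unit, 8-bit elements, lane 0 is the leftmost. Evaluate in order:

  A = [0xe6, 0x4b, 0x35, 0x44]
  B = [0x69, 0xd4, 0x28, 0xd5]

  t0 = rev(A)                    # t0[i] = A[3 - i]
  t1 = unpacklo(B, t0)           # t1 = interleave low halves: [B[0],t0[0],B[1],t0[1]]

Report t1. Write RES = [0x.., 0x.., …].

  t0: 44 35 4b e6
  t1: 69 44 d4 35

RES = [ 0x69  0x44  0xd4  0x35 ]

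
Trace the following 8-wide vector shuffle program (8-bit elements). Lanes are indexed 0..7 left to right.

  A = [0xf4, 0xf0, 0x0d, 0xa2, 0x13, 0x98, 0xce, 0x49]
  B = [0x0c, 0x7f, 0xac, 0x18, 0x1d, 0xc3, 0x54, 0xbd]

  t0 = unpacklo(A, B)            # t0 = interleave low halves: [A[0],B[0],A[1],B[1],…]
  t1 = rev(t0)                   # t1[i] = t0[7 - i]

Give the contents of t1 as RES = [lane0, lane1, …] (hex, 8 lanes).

→ t0 |f4|0c|f0|7f|0d|ac|a2|18|
→ t1 |18|a2|ac|0d|7f|f0|0c|f4|

RES = [0x18, 0xa2, 0xac, 0x0d, 0x7f, 0xf0, 0x0c, 0xf4]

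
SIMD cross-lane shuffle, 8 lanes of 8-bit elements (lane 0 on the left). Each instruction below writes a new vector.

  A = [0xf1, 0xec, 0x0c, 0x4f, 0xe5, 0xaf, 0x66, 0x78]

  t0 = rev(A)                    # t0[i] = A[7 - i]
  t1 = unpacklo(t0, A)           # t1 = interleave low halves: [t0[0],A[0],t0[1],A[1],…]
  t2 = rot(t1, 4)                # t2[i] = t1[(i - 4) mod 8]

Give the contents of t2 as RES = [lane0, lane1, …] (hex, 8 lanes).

  t0: 78 66 af e5 4f 0c ec f1
  t1: 78 f1 66 ec af 0c e5 4f
  t2: af 0c e5 4f 78 f1 66 ec

RES = [0xaf, 0x0c, 0xe5, 0x4f, 0x78, 0xf1, 0x66, 0xec]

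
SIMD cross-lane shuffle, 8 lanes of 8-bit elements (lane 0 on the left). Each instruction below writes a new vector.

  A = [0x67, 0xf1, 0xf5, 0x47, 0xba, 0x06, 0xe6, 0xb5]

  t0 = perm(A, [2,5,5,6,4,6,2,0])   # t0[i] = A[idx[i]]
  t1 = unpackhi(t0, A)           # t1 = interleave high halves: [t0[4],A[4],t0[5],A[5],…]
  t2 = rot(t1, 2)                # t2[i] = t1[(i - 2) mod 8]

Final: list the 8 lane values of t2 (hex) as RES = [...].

t0 = [0xf5, 0x06, 0x06, 0xe6, 0xba, 0xe6, 0xf5, 0x67]
t1 = [0xba, 0xba, 0xe6, 0x06, 0xf5, 0xe6, 0x67, 0xb5]
t2 = [0x67, 0xb5, 0xba, 0xba, 0xe6, 0x06, 0xf5, 0xe6]

RES = [0x67, 0xb5, 0xba, 0xba, 0xe6, 0x06, 0xf5, 0xe6]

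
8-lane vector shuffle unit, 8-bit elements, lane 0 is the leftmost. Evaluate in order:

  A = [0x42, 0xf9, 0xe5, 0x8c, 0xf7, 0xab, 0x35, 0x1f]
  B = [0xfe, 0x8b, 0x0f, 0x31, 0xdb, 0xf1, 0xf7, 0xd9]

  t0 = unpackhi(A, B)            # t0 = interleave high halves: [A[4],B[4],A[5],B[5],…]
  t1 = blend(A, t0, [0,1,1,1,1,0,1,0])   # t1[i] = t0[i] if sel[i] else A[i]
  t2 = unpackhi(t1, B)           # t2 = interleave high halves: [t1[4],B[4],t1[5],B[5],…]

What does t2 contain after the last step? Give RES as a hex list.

RES = [ 0x35  0xdb  0xab  0xf1  0x1f  0xf7  0x1f  0xd9 ]

  t0: f7 db ab f1 35 f7 1f d9
  t1: 42 db ab f1 35 ab 1f 1f
  t2: 35 db ab f1 1f f7 1f d9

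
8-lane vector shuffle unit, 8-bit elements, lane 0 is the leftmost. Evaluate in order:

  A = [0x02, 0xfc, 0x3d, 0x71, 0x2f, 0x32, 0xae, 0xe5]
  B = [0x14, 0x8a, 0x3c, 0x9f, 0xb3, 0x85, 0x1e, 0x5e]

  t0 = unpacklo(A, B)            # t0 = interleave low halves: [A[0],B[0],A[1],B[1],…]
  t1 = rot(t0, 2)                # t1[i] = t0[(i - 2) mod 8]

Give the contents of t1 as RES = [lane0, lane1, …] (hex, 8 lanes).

RES = [0x71, 0x9f, 0x02, 0x14, 0xfc, 0x8a, 0x3d, 0x3c]

→ t0 |02|14|fc|8a|3d|3c|71|9f|
→ t1 |71|9f|02|14|fc|8a|3d|3c|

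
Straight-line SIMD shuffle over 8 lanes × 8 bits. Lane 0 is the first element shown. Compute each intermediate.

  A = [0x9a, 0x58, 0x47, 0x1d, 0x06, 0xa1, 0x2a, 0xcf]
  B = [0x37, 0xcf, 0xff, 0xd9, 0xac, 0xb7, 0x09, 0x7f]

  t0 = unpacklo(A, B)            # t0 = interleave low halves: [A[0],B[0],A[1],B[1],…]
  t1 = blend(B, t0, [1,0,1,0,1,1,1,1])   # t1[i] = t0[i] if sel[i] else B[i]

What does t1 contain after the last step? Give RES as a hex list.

→ t0 |9a|37|58|cf|47|ff|1d|d9|
→ t1 |9a|cf|58|d9|47|ff|1d|d9|

RES = [ 0x9a  0xcf  0x58  0xd9  0x47  0xff  0x1d  0xd9 ]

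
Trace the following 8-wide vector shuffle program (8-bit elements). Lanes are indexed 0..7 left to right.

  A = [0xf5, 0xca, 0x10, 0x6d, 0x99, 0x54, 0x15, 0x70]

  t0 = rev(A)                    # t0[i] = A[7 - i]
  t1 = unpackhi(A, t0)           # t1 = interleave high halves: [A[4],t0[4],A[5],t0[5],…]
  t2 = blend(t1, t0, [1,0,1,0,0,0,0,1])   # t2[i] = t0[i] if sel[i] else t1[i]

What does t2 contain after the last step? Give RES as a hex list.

t0 = [0x70, 0x15, 0x54, 0x99, 0x6d, 0x10, 0xca, 0xf5]
t1 = [0x99, 0x6d, 0x54, 0x10, 0x15, 0xca, 0x70, 0xf5]
t2 = [0x70, 0x6d, 0x54, 0x10, 0x15, 0xca, 0x70, 0xf5]

RES = [0x70, 0x6d, 0x54, 0x10, 0x15, 0xca, 0x70, 0xf5]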